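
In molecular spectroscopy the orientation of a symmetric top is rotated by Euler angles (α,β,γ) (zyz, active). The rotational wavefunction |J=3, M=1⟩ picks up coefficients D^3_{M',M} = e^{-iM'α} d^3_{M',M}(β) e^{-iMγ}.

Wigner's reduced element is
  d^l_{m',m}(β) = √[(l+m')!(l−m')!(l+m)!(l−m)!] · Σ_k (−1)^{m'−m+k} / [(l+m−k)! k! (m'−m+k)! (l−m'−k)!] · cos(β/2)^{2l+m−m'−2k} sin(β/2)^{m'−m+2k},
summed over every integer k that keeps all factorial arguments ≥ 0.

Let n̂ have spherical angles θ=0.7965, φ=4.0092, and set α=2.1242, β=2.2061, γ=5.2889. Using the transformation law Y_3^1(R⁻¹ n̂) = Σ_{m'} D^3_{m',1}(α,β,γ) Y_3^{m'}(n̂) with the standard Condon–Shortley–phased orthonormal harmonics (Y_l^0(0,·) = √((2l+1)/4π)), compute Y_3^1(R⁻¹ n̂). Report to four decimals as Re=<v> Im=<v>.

Re=0.1970 Im=-0.0021

Need the full column D^3_{m',1} for m'=−3..3 at α=2.1242, β=2.2061, γ=5.2889.
cos(β/2)=0.450876, sin(β/2)=0.892587
d^3_{-3,1}: single k=4 term ⇒ +0.499760;  D = +0.233918+0.441635i
d^3_{-2,1}: k∈[3..4] ⇒ +0.412242 -0.807810 = -0.395568;  D = -0.200074+0.341239i
d^3_{-1,1}: k∈[2..4] ⇒ +0.197551 -1.032299 +0.505711 = -0.329037;  D = +0.328949-0.007602i
d^3_{0,1}: k∈[1..3] ⇒ +0.057614 -0.677382 +0.884911 = +0.265142;  D = +0.144530+0.222287i
d^3_{1,1}: k∈[0..2] ⇒ +0.008401 -0.263402 +0.774224 = +0.519224;  D = +0.221572-0.469573i
d^3_{2,1}: k∈[0..1] ⇒ -0.052594 +0.412242 = +0.359648;  D = -0.357374+0.040383i
d^3_{3,1}: single k=0 term ⇒ +0.127519;  D = +0.078780+0.100274i
Y_3^{m'}(θ=0.7965,φ=4.0092) and Σ D·Y over m':
  (+0.2339+0.4416i)·(+0.1309+0.0782i)  (-0.2001+0.3412i)·(-0.0598-0.3603i)  (+0.3289-0.0076i)·(-0.2158+0.2546i)  (+0.1445+0.2223i)·(-0.1449+0.0000i)  (+0.2216-0.4696i)·(+0.2158+0.2546i)  (-0.3574+0.0404i)·(-0.0598+0.3603i)  (+0.0788+0.1003i)·(-0.1309+0.0782i)
Y_3^1(R⁻¹ n̂) = +0.196989-0.002133i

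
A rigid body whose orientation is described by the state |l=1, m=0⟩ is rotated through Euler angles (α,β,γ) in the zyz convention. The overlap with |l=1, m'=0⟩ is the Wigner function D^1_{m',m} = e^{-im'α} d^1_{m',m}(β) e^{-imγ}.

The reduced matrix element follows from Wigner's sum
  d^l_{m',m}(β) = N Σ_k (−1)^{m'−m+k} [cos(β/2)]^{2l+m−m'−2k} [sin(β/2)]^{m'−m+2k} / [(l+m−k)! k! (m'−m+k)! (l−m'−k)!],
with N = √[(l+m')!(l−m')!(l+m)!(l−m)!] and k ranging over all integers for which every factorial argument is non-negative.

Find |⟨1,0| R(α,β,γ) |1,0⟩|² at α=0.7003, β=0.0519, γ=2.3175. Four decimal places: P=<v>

P=0.9973

D^1_{0,0}(0.7003,0.0519,2.3175) = e^{-i·0·0.7003}·d^1_{0,0}(0.0519)·e^{-i·0·2.3175}. Compute d first:
c=cos(0.0519/2)=0.999663, s=sin(0.0519/2)=0.025947; N=√[1·1·1·1]=1.000000
k: max(0,(0)−(0))=0 … min(1+(0),1−(0))=1
  k=0: (−1)^0·1.0000/(1)·0.9997^2·0.0259^0 = +0.999327
  k=1: (−1)^1·1.0000/(1)·0.9997^0·0.0259^2 = -0.000673
d^1_{0,0}(0.0519) = +0.999327 -0.000673 = +0.998653
|D^1_{0,0}|² = |d^1_{0,0}(β)|² = (+0.998653)² = 0.997309 (the z-rotation phases have unit modulus)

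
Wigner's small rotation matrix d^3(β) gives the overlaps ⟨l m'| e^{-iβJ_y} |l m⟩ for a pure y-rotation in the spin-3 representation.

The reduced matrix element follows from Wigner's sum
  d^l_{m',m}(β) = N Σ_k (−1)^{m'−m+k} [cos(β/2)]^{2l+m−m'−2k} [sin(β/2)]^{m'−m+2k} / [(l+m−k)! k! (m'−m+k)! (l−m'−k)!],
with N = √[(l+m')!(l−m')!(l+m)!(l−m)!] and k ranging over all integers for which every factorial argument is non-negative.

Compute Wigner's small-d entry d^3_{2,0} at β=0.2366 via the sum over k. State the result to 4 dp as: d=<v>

d^3_{2,0}(β=0.2366) via Wigner's sum:
c=cos(0.2366/2)=0.993011, s=sin(0.2366/2)=0.118024; N=√[120·1·6·6]=65.726707
k: max(0,(0)−(2))=0 … min(3+(0),3−(2))=1
  k=0: (−1)^2·65.7267/(12)·0.9930^4·0.1180^2 = +0.074185
  k=1: (−1)^3·65.7267/(12)·0.9930^2·0.1180^4 = -0.001048
d^3_{2,0}(0.2366) = +0.074185 -0.001048 = +0.073138

d=0.0731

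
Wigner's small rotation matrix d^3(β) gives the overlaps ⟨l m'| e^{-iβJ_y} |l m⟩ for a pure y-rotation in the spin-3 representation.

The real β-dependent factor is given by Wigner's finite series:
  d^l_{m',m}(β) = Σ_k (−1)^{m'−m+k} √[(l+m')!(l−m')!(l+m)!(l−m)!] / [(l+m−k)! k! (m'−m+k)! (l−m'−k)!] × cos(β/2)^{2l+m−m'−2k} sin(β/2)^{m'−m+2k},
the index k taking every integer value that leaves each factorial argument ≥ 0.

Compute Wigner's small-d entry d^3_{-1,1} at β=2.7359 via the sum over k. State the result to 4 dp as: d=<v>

d^3_{-1,1}(β=2.7359) via Wigner's sum:
c=cos(2.7359/2)=0.201458, s=sin(2.7359/2)=0.979497; N=√[2·24·24·2]=48.000000
k: max(0,(1)−(-1))=2 … min(3+(1),3−(-1))=4
  k=2: (−1)^0·48.0000/(8)·0.2015^4·0.9795^2 = +0.009482
  k=3: (−1)^1·48.0000/(6)·0.2015^2·0.9795^4 = -0.298863
  k=4: (−1)^2·48.0000/(48)·0.2015^0·0.9795^6 = +0.883119
d^3_{-1,1}(2.7359) = +0.009482 -0.298863 +0.883119 = +0.593737

d=0.5937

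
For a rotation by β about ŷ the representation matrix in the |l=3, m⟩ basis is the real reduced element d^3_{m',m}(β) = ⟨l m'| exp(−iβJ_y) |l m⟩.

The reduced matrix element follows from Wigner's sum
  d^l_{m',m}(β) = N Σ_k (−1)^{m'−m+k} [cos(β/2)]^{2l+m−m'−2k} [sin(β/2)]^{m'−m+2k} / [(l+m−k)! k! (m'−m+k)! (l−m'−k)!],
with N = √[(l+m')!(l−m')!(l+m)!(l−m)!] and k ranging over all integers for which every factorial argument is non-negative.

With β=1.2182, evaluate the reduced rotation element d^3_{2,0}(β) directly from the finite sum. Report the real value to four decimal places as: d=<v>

d^3_{2,0}(β=1.2182) via Wigner's sum:
With c≡cos(β/2)=0.820163 and s≡sin(β/2)=0.572130, N=[120·1·6·6]^{1/2}=65.726707
Admissible k: 0..1 (factorial args all ≥0)
  k=0: (−1)^2·65.7267/(12)·0.8202^4·0.5721^2 = +0.811242
  k=1: (−1)^3·65.7267/(12)·0.8202^2·0.5721^4 = -0.394765
d^3_{2,0}(1.2182) = +0.811242 -0.394765 = +0.416477

d=0.4165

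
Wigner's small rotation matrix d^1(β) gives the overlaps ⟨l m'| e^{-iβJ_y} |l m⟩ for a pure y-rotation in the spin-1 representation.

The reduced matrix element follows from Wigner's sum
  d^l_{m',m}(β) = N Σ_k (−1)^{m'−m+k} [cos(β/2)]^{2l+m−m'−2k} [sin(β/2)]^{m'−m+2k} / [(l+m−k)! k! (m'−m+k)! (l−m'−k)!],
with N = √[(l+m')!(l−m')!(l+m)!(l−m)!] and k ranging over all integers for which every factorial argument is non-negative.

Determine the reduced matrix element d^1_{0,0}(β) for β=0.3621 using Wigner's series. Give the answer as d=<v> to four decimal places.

d^1_{0,0}(β=0.3621) via Wigner's sum:
With c≡cos(β/2)=0.983655 and s≡sin(β/2)=0.180063, N=[1·1·1·1]^{1/2}=1.000000
k: max(0,(0)−(0))=0 … min(1+(0),1−(0))=1
  k=0: (−1)^0·1.0000/(1)·0.9837^2·0.1801^0 = +0.967577
  k=1: (−1)^1·1.0000/(1)·0.9837^0·0.1801^2 = -0.032423
d^1_{0,0}(0.3621) = +0.967577 -0.032423 = +0.935155

d=0.9352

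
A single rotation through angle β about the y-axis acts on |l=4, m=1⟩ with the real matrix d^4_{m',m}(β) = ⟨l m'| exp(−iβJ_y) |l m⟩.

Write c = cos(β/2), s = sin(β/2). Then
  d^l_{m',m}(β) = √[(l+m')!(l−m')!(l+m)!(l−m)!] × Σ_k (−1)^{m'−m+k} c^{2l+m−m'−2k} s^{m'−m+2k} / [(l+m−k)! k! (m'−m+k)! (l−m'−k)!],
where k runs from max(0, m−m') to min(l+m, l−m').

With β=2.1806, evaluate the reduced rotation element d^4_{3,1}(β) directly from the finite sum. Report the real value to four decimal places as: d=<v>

d^4_{3,1}(β=2.1806) via Wigner's sum:
Half-angle: c=0.462219, s=0.886766. N=√(5040·1·120·6)=1904.940944
k∈{0,1} keeps every argument non-negative
  k=0: (−1)^2·1904.9409/(240)·0.4622^6·0.8868^2 = +0.060866
  k=1: (−1)^3·1904.9409/(144)·0.4622^4·0.8868^4 = -0.373376
d^4_{3,1}(2.1806) = +0.060866 -0.373376 = -0.312510

d=-0.3125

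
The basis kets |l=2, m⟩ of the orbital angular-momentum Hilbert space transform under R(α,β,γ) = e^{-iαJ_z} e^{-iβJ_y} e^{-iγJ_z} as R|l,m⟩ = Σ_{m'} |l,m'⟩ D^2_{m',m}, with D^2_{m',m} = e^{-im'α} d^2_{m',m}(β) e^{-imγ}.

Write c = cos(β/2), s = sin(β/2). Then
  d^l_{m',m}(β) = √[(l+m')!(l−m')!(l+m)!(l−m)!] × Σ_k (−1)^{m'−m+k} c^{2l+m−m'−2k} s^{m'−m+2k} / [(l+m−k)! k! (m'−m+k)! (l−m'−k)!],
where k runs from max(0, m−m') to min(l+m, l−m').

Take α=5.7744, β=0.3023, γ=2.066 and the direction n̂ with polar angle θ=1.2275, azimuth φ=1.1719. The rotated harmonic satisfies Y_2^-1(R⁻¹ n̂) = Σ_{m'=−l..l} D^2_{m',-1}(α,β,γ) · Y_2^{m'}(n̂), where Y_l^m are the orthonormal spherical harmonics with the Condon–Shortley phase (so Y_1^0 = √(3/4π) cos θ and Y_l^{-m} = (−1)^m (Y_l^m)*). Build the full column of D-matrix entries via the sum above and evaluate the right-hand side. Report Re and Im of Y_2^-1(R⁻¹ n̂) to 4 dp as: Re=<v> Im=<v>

Re=0.2061 Im=0.0606

Need the full column D^2_{m',-1} for m'=−2..2 at α=5.7744, β=0.3023, γ=2.066.
cos(β/2)=0.988599, sin(β/2)=0.150575
d^2_{-2,-1}: single k=1 term ⇒ +0.290967;  D = +0.145173+0.252163i
d^2_{-1,-1}: k∈[0..1] ⇒ +0.955168 -0.066476 = +0.888692;  D = +0.012070+0.888610i
d^2_{0,-1}: k∈[0..1] ⇒ -0.356360 +0.008267 = -0.348093;  D = +0.165417-0.306277i
d^2_{1,-1}: k∈[0..1] ⇒ +0.066476 -0.000514 = +0.065962;  D = -0.055647+0.035418i
d^2_{2,-1}: single k=0 term ⇒ -0.006750;  D = +0.006739-0.000391i
Y_2^{m'}(θ=1.2275,φ=1.1719) and Σ D·Y over m':
  (+0.1452+0.2522i)·(-0.2392-0.2452i)  (+0.0121+0.8886i)·(+0.0951-0.2256i)  (+0.1654-0.3063i)·(-0.2082+0.0000i)  (-0.0556+0.0354i)·(-0.0951-0.2256i)  (+0.0067-0.0004i)·(-0.2392+0.2452i)
Y_2^-1(R⁻¹ n̂) = +0.206084+0.060583i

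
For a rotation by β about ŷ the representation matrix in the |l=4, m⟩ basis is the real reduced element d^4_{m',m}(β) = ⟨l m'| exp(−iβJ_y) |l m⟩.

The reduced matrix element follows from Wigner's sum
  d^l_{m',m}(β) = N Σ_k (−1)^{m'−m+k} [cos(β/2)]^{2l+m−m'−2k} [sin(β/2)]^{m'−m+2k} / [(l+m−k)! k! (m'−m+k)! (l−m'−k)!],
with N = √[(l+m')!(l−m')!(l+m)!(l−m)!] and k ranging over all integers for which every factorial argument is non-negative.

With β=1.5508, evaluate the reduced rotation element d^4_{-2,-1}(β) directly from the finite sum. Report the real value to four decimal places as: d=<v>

d^4_{-2,-1}(β=1.5508) via Wigner's sum:
With c≡cos(β/2)=0.714141 and s≡sin(β/2)=0.700002, N=[2·720·6·120]^{1/2}=1018.233765
The bounds max(0,m−m')=1 and min(l+m,l−m')=3 give 3 terms
  k=1: (−1)^0·1018.2338/(240)·0.7141^7·0.7000^1 = +0.281335
  k=2: (−1)^1·1018.2338/(48)·0.7141^5·0.7000^3 = -1.351524
  k=3: (−1)^2·1018.2338/(72)·0.7141^3·0.7000^5 = +0.865691
d^4_{-2,-1}(1.5508) = +0.281335 -1.351524 +0.865691 = -0.204498

d=-0.2045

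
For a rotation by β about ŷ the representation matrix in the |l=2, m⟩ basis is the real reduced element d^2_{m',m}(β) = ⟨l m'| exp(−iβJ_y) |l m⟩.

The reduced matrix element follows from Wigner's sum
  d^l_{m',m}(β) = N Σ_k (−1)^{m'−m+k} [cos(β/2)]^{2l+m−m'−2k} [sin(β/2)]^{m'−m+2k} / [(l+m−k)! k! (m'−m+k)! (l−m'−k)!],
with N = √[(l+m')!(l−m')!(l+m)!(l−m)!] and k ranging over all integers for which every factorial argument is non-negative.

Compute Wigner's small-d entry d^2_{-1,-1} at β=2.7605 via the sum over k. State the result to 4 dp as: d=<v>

d^2_{-1,-1}(β=2.7605) via Wigner's sum:
Half-angle: c=0.189395, s=0.981901. N=√(1·6·1·6)=6.000000
k∈{0,1} keeps every argument non-negative
  k=0: (−1)^0·6.0000/(6)·0.1894^4·0.9819^0 = +0.001287
  k=1: (−1)^1·6.0000/(2)·0.1894^2·0.9819^2 = -0.103752
d^2_{-1,-1}(2.7605) = +0.001287 -0.103752 = -0.102465

d=-0.1025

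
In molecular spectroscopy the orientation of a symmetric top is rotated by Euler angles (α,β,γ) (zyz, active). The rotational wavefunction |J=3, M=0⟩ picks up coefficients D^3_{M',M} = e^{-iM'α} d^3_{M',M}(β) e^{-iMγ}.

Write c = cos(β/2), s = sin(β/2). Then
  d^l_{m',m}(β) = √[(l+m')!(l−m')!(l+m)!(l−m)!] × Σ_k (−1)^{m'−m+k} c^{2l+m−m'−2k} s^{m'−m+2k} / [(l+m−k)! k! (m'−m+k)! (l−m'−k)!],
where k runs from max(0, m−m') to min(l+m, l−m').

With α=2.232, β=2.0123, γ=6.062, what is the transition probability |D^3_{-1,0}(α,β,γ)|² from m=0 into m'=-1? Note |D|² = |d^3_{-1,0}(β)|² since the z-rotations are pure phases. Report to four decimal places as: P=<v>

P=0.0012

Split into d^3_{-1,0}(β=2.0123) × two z-phases.
c=cos(2.0123/2)=0.535117, s=sin(2.0123/2)=0.844778; N=√[2·24·6·6]=41.569219
Admissible k: 1..3 (factorial args all ≥0)
  k=1: (−1)^0·41.5692/(12)·0.5351^5·0.8448^1 = +0.128404
  k=2: (−1)^1·41.5692/(4)·0.5351^3·0.8448^3 = -0.960033
  k=3: (−1)^2·41.5692/(12)·0.5351^1·0.8448^5 = +0.797539
d^3_{-1,0}(2.0123) = +0.128404 -0.960033 +0.797539 = -0.034089
|D^3_{-1,0}|² = |d^3_{-1,0}(β)|² = (-0.034089)² = 0.001162 (the z-rotation phases have unit modulus)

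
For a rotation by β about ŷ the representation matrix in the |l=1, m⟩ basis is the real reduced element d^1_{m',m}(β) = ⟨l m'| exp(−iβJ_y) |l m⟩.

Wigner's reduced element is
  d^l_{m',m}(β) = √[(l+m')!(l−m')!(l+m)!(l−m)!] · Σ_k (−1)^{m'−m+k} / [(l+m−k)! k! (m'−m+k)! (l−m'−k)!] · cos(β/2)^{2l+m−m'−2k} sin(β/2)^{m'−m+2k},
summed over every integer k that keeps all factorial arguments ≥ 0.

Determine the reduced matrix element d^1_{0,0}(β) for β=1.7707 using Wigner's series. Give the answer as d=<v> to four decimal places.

d=-0.1986

d^1_{0,0}(β=1.7707) via Wigner's sum:
With c≡cos(β/2)=0.633019 and s≡sin(β/2)=0.774137, N=[1·1·1·1]^{1/2}=1.000000
Admissible k: 0..1 (factorial args all ≥0)
  k=0: (−1)^0·1.0000/(1)·0.6330^2·0.7741^0 = +0.400713
  k=1: (−1)^1·1.0000/(1)·0.6330^0·0.7741^2 = -0.599287
d^1_{0,0}(1.7707) = +0.400713 -0.599287 = -0.198575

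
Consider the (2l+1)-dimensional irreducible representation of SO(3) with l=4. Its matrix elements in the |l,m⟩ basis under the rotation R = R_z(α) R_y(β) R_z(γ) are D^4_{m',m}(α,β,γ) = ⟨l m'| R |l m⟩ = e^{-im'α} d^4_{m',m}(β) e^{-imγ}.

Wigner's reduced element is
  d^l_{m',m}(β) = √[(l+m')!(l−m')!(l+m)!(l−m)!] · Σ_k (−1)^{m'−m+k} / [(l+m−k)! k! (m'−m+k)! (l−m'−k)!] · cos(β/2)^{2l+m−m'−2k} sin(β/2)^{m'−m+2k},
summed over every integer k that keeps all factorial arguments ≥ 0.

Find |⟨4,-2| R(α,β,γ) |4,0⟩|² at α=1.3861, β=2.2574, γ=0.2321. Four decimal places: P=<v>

Split into d^4_{-2,0}(β=2.2574) × two z-phases.
Half-angle: c=0.427835, s=0.903857. N=√(2·720·24·24)=910.735966
k: max(0,(0)−(-2))=2 … min(4+(0),4−(-2))=4
  k=2: (−1)^0·910.7360/(96)·0.4278^6·0.9039^2 = +0.047531
  k=3: (−1)^1·910.7360/(36)·0.4278^4·0.9039^4 = -0.565711
  k=4: (−1)^2·910.7360/(96)·0.4278^2·0.9039^6 = +0.946830
d^4_{-2,0}(2.2574) = +0.047531 -0.565711 +0.946830 = +0.428650
|D^4_{-2,0}|² = |d^4_{-2,0}(β)|² = (+0.428650)² = 0.183741 (the z-rotation phases have unit modulus)

P=0.1837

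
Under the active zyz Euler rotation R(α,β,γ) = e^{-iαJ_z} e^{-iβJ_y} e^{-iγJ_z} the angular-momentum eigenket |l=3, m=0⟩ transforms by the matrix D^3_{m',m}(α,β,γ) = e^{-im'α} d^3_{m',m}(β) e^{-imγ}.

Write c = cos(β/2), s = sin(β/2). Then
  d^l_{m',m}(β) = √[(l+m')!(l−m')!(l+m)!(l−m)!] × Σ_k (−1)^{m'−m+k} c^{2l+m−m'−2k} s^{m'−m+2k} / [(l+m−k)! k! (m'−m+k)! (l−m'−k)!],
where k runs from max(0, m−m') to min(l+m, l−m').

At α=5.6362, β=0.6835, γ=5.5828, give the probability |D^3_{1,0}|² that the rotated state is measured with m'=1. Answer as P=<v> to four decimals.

D^3_{1,0}(5.6362,0.6835,5.5828) = e^{-i·1·5.6362}·d^3_{1,0}(0.6835)·e^{-i·0·5.5828}. Compute d first:
c=cos(0.6835/2)=0.942170, s=sin(0.6835/2)=0.335136; N=√[24·2·6·6]=41.569219
Admissible k: 0..2 (factorial args all ≥0)
  k=0: (−1)^1·41.5692/(12)·0.9422^5·0.3351^1 = -0.861902
  k=1: (−1)^2·41.5692/(4)·0.9422^3·0.3351^3 = +0.327163
  k=2: (−1)^3·41.5692/(12)·0.9422^1·0.3351^5 = -0.013798
d^3_{1,0}(0.6835) = -0.861902 +0.327163 -0.013798 = -0.548537
|D^3_{1,0}|² = |d^3_{1,0}(β)|² = (-0.548537)² = 0.300893 (the z-rotation phases have unit modulus)

P=0.3009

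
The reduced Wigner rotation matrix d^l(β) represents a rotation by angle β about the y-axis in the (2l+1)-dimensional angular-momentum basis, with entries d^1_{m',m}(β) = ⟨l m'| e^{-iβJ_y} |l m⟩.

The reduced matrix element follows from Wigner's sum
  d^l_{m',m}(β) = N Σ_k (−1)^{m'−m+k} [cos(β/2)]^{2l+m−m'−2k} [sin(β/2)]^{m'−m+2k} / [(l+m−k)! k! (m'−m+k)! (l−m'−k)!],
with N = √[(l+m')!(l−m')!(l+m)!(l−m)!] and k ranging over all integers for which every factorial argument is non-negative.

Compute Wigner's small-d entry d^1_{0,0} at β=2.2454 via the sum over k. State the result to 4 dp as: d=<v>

d=-0.6246

d^1_{0,0}(β=2.2454) via Wigner's sum:
With c≡cos(β/2)=0.433251 and s≡sin(β/2)=0.901274, N=[1·1·1·1]^{1/2}=1.000000
k∈{0,1} keeps every argument non-negative
  k=0: (−1)^0·1.0000/(1)·0.4333^2·0.9013^0 = +0.187706
  k=1: (−1)^1·1.0000/(1)·0.4333^0·0.9013^2 = -0.812294
d^1_{0,0}(2.2454) = +0.187706 -0.812294 = -0.624588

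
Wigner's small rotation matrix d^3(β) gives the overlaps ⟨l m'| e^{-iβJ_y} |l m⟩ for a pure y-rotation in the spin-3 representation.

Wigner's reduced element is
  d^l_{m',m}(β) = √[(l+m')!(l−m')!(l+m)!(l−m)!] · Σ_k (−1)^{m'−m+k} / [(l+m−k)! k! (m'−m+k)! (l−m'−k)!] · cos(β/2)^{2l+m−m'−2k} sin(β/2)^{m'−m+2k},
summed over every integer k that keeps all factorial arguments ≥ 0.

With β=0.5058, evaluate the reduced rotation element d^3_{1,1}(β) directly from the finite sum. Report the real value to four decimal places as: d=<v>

d=0.4056

d^3_{1,1}(β=0.5058) via Wigner's sum:
c=cos(0.5058/2)=0.968191, s=sin(0.5058/2)=0.250213; N=√[24·2·24·2]=48.000000
k∈{0,1,2} keeps every argument non-negative
  k=0: (−1)^0·48.0000/(48)·0.9682^6·0.2502^0 = +0.823694
  k=1: (−1)^1·48.0000/(6)·0.9682^4·0.2502^2 = -0.440101
  k=2: (−1)^2·48.0000/(8)·0.9682^2·0.2502^4 = +0.022045
d^3_{1,1}(0.5058) = +0.823694 -0.440101 +0.022045 = +0.405638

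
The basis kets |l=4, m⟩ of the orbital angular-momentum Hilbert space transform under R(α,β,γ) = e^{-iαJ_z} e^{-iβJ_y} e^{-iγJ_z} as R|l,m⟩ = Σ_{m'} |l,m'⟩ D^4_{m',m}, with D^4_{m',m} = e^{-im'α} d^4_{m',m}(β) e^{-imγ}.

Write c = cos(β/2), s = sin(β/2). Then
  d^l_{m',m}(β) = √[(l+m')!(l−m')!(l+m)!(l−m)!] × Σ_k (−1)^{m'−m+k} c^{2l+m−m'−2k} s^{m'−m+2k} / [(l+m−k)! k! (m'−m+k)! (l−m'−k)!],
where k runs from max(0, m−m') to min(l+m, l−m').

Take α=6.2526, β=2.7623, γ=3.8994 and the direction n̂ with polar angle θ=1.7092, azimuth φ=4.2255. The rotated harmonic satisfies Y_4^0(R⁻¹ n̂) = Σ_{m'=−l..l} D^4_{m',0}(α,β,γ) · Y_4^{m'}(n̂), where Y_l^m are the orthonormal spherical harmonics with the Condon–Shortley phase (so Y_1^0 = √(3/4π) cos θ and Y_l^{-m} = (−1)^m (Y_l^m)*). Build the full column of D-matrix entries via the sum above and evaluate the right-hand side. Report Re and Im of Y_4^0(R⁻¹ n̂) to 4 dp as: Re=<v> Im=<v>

Re=0.3138 Im=0.0000

Need the full column D^4_{m',0} for m'=−4..4 at α=6.2526, β=2.7623, γ=3.8994.
cos(β/2)=0.188512, sin(β/2)=0.982071
d^4_{-4,0}: single k=4 term ⇒ +0.009828;  D = +0.009755-0.001199i
d^4_{-3,0}: k∈[3..4] ⇒ +0.002668 -0.072409 = -0.069741;  D = -0.069448+0.006390i
d^4_{-2,0}: k∈[2..4] ⇒ +0.000411 -0.029718 +0.302451 = +0.273144;  D = +0.272633-0.016698i
d^4_{-1,0}: k∈[1..4] ⇒ +0.000037 -0.006050 +0.164208 -0.742768 = -0.584573;  D = -0.584300+0.017877i
d^4_{0,0}: k∈[0..4] ⇒ +0.000002 -0.000693 +0.042289 -0.510098 +0.865253 = +0.396753;  D = +0.396753+0.000000i
d^4_{1,0}: k∈[0..3] ⇒ -0.000037 +0.006050 -0.164208 +0.742768 = +0.584573;  D = +0.584300+0.017877i
d^4_{2,0}: k∈[0..2] ⇒ +0.000411 -0.029718 +0.302451 = +0.273144;  D = +0.272633+0.016698i
d^4_{3,0}: k∈[0..1] ⇒ -0.002668 +0.072409 = +0.069741;  D = +0.069448+0.006390i
d^4_{4,0}: single k=0 term ⇒ +0.009828;  D = +0.009755+0.001199i
Y_4^{m'}(θ=1.7092,φ=4.2255) and Σ D·Y over m':
  (+0.0098-0.0012i)·(-0.1567+0.3960i)  (-0.0694+0.0064i)·(-0.1668+0.0184i)  (+0.2726-0.0167i)·(+0.1599+0.2352i)  (-0.5843+0.0179i)·(-0.0867+0.1638i)  (+0.3968+0.0000i)·(+0.2583+0.0000i)  (+0.5843+0.0179i)·(+0.0867+0.1638i)  (+0.2726+0.0167i)·(+0.1599-0.2352i)  (+0.0694+0.0064i)·(+0.1668+0.0184i)  (+0.0098+0.0012i)·(-0.1567-0.3960i)
Y_4^0(R⁻¹ n̂) = +0.313814+0.000000i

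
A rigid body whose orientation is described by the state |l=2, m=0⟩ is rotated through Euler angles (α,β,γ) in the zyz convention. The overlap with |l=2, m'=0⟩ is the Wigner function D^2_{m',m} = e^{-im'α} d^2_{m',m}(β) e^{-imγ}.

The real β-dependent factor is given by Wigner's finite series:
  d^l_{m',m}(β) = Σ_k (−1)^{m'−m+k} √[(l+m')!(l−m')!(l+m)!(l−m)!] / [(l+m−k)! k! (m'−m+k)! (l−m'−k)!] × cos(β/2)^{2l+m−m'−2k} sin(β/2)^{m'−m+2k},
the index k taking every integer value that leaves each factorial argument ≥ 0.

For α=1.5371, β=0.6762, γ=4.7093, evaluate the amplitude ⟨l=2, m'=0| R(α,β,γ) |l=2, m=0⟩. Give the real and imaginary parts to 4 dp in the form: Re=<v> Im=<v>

D^2_{0,0}(1.5371,0.6762,4.7093) = e^{-i·0·1.5371}·d^2_{0,0}(0.6762)·e^{-i·0·4.7093}. Compute d first:
With c≡cos(β/2)=0.943387 and s≡sin(β/2)=0.331695, N=[2·2·2·2]^{1/2}=4.000000
The bounds max(0,m−m')=0 and min(l+m,l−m')=2 give 3 terms
  k=0: (−1)^0·4.0000/(4)·0.9434^4·0.3317^0 = +0.792061
  k=1: (−1)^1·4.0000/(1)·0.9434^2·0.3317^2 = -0.391668
  k=2: (−1)^2·4.0000/(4)·0.9434^0·0.3317^4 = +0.012105
d^2_{0,0}(0.6762) = +0.792061 -0.391668 +0.012105 = +0.412498
Attach z-rotation phases: D = e^{-i(0)(1.5371)}·(+0.412498)·e^{-i(0)(4.7093)} = +0.412498+0.000000i

Re=0.4125 Im=0.0000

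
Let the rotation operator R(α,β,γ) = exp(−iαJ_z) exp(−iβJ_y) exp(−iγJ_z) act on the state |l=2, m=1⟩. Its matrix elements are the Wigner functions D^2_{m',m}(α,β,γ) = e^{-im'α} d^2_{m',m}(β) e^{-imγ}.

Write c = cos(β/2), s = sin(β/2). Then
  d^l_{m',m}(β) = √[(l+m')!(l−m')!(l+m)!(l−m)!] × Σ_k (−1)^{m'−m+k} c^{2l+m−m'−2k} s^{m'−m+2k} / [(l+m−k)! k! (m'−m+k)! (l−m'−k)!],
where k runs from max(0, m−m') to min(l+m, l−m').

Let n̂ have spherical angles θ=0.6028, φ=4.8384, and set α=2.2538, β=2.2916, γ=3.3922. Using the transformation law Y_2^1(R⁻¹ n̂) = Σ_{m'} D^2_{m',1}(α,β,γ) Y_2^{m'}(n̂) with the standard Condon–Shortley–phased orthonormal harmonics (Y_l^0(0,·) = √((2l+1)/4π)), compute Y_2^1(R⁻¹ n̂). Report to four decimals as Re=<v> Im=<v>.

Need the full column D^2_{m',1} for m'=−2..2 at α=2.2538, β=2.2916, γ=3.3922.
cos(β/2)=0.412317, sin(β/2)=0.911040
d^2_{-2,1}: single k=3 term ⇒ +0.623554;  D = +0.274251+0.560006i
d^2_{-1,1}: k∈[2..3] ⇒ +0.423311 -0.688891 = -0.265579;  D = -0.111290+0.241137i
d^2_{0,1}: k∈[1..2] ⇒ +0.156426 -0.763695 = -0.607269;  D = +0.588299-0.150598i
d^2_{1,1}: k∈[0..1] ⇒ +0.028902 -0.423311 = -0.394409;  D = -0.317016-0.234648i
d^2_{2,1}: single k=0 term ⇒ -0.127721;  D = +0.005850+0.127587i
Y_2^{m'}(θ=0.6028,φ=4.8384) and Σ D·Y over m':
  (+0.2743+0.5600i)·(-0.1202+0.0310i)  (-0.1113+0.2411i)·(+0.0453+0.3579i)  (+0.5883-0.1506i)·(+0.3267+0.0000i)  (-0.3170-0.2346i)·(-0.0453+0.3579i)  (+0.0058+0.1276i)·(-0.1202-0.0310i)
Y_2^1(R⁻¹ n̂) = +0.152107-0.255292i

Re=0.1521 Im=-0.2553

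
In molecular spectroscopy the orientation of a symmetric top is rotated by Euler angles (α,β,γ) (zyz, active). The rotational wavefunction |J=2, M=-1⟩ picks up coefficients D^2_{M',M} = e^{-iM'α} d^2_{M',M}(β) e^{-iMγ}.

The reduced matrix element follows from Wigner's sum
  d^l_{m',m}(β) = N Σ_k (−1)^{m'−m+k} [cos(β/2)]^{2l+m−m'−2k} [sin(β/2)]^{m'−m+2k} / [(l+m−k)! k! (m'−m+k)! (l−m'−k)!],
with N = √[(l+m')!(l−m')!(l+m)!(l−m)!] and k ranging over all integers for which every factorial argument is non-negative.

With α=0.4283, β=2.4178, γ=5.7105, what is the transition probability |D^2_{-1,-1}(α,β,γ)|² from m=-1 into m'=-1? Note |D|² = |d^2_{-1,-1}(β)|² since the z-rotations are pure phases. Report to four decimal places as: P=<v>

First d^2_{-1,-1}(β=2.4178), then the phase factors e^{-i(-1)α} and e^{-i(-1)γ}:
Half-angle: c=0.354048, s=0.935227. N=√(1·6·1·6)=6.000000
Admissible k: 0..1 (factorial args all ≥0)
  k=0: (−1)^0·6.0000/(6)·0.3540^4·0.9352^0 = +0.015713
  k=1: (−1)^1·6.0000/(2)·0.3540^2·0.9352^2 = -0.328913
d^2_{-1,-1}(2.4178) = +0.015713 -0.328913 = -0.313200
|D^2_{-1,-1}|² = |d^2_{-1,-1}(β)|² = (-0.313200)² = 0.098094 (the z-rotation phases have unit modulus)

P=0.0981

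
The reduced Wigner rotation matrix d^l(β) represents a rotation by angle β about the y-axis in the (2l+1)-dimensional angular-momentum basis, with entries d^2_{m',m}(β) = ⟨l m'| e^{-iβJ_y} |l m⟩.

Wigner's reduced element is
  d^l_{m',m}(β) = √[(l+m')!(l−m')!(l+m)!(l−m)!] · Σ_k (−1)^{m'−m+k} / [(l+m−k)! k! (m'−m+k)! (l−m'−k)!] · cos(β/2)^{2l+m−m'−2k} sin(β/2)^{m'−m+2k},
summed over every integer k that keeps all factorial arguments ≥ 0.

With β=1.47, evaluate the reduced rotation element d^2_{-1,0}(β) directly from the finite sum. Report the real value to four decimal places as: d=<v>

d^2_{-1,0}(β=1.47) via Wigner's sum:
c=cos(1.47/2)=0.741831, s=sin(1.47/2)=0.670587; N=√[1·6·2·2]=4.898979
k: max(0,(0)−(-1))=1 … min(2+(0),2−(-1))=2
  k=1: (−1)^0·4.8990/(2)·0.7418^3·0.6706^1 = +0.670572
  k=2: (−1)^1·4.8990/(2)·0.7418^1·0.6706^3 = -0.547957
d^2_{-1,0}(1.47) = +0.670572 -0.547957 = +0.122615

d=0.1226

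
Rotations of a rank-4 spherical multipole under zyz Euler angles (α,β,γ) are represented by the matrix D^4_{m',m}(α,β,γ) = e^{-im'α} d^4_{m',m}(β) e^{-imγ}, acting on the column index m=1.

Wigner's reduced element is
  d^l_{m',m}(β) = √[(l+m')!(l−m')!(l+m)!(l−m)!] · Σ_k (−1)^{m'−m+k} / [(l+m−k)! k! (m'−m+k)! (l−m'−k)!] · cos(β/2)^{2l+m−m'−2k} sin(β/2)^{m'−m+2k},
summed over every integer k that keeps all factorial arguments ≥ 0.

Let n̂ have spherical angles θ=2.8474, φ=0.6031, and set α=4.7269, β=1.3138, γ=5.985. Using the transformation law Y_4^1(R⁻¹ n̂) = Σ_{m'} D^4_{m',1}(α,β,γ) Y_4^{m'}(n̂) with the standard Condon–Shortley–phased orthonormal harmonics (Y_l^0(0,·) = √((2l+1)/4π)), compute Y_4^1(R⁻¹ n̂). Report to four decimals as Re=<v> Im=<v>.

Need the full column D^4_{m',1} for m'=−4..4 at α=4.7269, β=1.3138, γ=5.985.
cos(β/2)=0.791889, sin(β/2)=0.610665
d^4_{-4,1}: single k=5 term ⇒ +0.315575;  D = +0.295762+0.110054i
d^4_{-3,1}: k∈[4..5] ⇒ +0.723416 -0.258117 = +0.465299;  D = -0.155925+0.438396i
d^4_{-2,1}: k∈[3..5] ⇒ +1.002873 -0.894570 +0.106395 = +0.214698;  D = -0.203307-0.069004i
d^4_{-1,1}: k∈[2..5] ⇒ +0.919586 -1.640554 +0.487796 -0.019339 = -0.252512;  D = -0.077679+0.240267i
d^4_{0,1}: k∈[1..4] ⇒ +0.533296 -1.902817 +1.131551 -0.112150 = -0.350120;  D = -0.334669-0.102860i
d^4_{1,1}: k∈[0..3] ⇒ +0.154638 -1.379378 +1.640554 -0.325197 = +0.090617;  D = -0.025362+0.086995i
d^4_{2,1}: k∈[0..2] ⇒ -0.505929 +1.504309 -0.596380 = +0.402000;  D = -0.387525-0.106902i
d^4_{3,1}: k∈[0..1] ⇒ +0.729898 -0.723416 = +0.006482;  D = +0.001633-0.006273i
d^4_{4,1}: single k=0 term ⇒ -0.530670;  D = -0.515442-0.126215i
Y_4^{m'}(θ=2.8474,φ=0.6031) and Σ D·Y over m':
  (+0.2958+0.1101i)·(-0.0023-0.0021i)  (-0.1559+0.4384i)·(+0.0069+0.0284i)  (-0.2033-0.0690i)·(+0.0543-0.1422i)  (-0.0777+0.2403i)·(-0.3689+0.2540i)  (-0.3347-0.1029i)·(+0.5167+0.0000i)  (-0.0254+0.0870i)·(+0.3689+0.2540i)  (-0.3875-0.1069i)·(+0.0543+0.1422i)  (+0.0016-0.0063i)·(-0.0069+0.0284i)  (-0.5154-0.1262i)·(-0.0023+0.0021i)
Y_4^1(R⁻¹ n̂) = -0.275776-0.174564i

Re=-0.2758 Im=-0.1746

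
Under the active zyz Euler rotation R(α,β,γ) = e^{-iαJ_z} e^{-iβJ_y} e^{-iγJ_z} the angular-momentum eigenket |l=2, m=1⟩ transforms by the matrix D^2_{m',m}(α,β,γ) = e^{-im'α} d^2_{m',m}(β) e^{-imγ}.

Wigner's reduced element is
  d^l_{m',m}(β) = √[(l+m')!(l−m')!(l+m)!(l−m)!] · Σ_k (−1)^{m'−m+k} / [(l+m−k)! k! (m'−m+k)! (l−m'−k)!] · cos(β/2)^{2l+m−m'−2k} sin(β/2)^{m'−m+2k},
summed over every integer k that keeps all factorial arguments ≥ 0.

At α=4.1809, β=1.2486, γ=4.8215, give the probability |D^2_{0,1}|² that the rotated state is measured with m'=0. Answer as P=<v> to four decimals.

Split into d^2_{0,1}(β=1.2486) × two z-phases.
Half-angle: c=0.811372, s=0.584529. N=√(2·2·6·1)=4.898979
Admissible k: 1..2 (factorial args all ≥0)
  k=1: (−1)^0·4.8990/(2)·0.8114^3·0.5845^1 = +0.764791
  k=2: (−1)^1·4.8990/(2)·0.8114^1·0.5845^3 = -0.396931
d^2_{0,1}(1.2486) = +0.764791 -0.396931 = +0.367860
|D^2_{0,1}|² = |d^2_{0,1}(β)|² = (+0.367860)² = 0.135321 (the z-rotation phases have unit modulus)

P=0.1353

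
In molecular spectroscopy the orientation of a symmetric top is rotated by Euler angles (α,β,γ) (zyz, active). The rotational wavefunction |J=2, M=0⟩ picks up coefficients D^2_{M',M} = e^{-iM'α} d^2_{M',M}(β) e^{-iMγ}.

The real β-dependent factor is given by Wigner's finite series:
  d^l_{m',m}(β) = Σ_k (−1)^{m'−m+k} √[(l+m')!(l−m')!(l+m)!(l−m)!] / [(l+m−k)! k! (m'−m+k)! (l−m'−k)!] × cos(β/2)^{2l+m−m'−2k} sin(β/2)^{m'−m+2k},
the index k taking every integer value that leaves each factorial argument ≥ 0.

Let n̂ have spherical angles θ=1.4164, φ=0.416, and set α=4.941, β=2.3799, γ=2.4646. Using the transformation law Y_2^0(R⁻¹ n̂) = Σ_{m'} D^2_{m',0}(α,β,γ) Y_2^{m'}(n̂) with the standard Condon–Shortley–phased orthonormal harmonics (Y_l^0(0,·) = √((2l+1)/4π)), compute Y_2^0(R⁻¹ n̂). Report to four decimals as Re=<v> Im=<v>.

Re=-0.2616 Im=0.0000

Need the full column D^2_{m',0} for m'=−2..2 at α=4.941, β=2.3799, γ=2.4646.
cos(β/2)=0.371706, sin(β/2)=0.928350
d^2_{-2,0}: single k=2 term ⇒ +0.291675;  D = -0.261715-0.128762i
d^2_{-1,0}: k∈[1..2] ⇒ +0.116785 -0.728469 = -0.611684;  D = -0.138623+0.595770i
d^2_{0,0}: k∈[0..2] ⇒ +0.019090 -0.476303 +0.742759 = +0.285545;  D = +0.285545+0.000000i
d^2_{1,0}: k∈[0..1] ⇒ -0.116785 +0.728469 = +0.611684;  D = +0.138623+0.595770i
d^2_{2,0}: single k=0 term ⇒ +0.291675;  D = -0.261715+0.128762i
Y_2^{m'}(θ=1.4164,φ=0.416) and Σ D·Y over m':
  (-0.2617-0.1288i)·(+0.2540-0.2788i)  (-0.1386+0.5958i)·(+0.1074-0.0474i)  (+0.2855+0.0000i)·(-0.2930+0.0000i)  (+0.1386+0.5958i)·(-0.1074-0.0474i)  (-0.2617+0.1288i)·(+0.2540+0.2788i)
Y_2^0(R⁻¹ n̂) = -0.261648+0.000000i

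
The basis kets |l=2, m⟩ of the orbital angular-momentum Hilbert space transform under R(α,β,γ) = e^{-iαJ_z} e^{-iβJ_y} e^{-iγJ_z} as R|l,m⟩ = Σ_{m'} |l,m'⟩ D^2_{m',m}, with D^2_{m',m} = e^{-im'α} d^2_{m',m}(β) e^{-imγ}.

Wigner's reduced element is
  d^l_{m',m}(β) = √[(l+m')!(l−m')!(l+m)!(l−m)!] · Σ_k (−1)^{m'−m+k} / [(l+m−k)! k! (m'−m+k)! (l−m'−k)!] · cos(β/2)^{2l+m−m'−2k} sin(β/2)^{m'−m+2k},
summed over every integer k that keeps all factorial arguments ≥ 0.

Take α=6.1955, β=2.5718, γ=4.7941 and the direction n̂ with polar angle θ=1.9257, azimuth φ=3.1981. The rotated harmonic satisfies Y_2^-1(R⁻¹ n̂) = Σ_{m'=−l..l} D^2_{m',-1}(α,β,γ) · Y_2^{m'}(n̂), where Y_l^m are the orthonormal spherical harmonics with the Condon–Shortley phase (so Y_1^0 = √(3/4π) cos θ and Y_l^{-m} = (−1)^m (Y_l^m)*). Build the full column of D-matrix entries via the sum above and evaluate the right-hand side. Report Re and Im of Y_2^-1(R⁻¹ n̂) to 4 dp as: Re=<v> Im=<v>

Re=-0.0343 Im=0.1534

Need the full column D^2_{m',-1} for m'=−2..2 at α=6.1955, β=2.5718, γ=4.7941.
cos(β/2)=0.281058, sin(β/2)=0.959691
d^2_{-2,-1}: single k=1 term ⇒ +0.042614;  D = -0.003985-0.042427i
d^2_{-1,-1}: k∈[0..1] ⇒ +0.006240 -0.218261 = -0.212021;  D = +0.001267+0.212017i
d^2_{0,-1}: k∈[0..1] ⇒ -0.052191 +0.608507 = +0.556316;  D = +0.045407-0.554460i
d^2_{1,-1}: k∈[0..1] ⇒ +0.218261 -0.848253 = -0.629992;  D = -0.106209+0.620975i
d^2_{2,-1}: single k=0 term ⇒ -0.496844;  D = -0.126327+0.480516i
Y_2^{m'}(θ=1.9257,φ=3.1981) and Σ D·Y over m':
  (-0.0040-0.0424i)·(+0.3375-0.0383i)  (+0.0013+0.2120i)·(+0.2513-0.0142i)  (+0.0454-0.5545i)·(-0.2011+0.0000i)  (-0.1062+0.6210i)·(-0.2513-0.0142i)  (-0.1263+0.4805i)·(+0.3375+0.0383i)
Y_2^-1(R⁻¹ n̂) = -0.034284+0.153383i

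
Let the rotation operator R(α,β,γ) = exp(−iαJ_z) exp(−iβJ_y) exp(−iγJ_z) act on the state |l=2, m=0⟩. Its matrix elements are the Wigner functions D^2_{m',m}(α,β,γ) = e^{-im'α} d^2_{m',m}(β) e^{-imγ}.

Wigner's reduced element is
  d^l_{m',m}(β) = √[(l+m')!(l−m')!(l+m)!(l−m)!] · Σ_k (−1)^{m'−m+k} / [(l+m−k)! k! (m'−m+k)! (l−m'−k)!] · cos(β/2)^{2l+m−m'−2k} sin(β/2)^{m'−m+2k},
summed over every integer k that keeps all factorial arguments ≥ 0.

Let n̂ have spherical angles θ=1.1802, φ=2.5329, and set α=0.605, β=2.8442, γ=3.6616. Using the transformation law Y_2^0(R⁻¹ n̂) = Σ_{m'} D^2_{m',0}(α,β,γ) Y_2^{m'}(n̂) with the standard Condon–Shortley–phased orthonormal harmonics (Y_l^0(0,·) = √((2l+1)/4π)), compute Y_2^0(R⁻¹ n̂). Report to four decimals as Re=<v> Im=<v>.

Re=-0.1163 Im=0.0000

Need the full column D^2_{m',0} for m'=−2..2 at α=0.605, β=2.8442, γ=3.6616.
cos(β/2)=0.148149, sin(β/2)=0.988965
d^2_{-2,0}: single k=2 term ⇒ +0.052582;  D = +0.018562+0.049196i
d^2_{-1,0}: k∈[1..2] ⇒ +0.007877 -0.351008 = -0.343131;  D = -0.282226-0.195160i
d^2_{0,0}: k∈[0..2] ⇒ +0.000482 -0.085866 +0.956585 = +0.871202;  D = +0.871202+0.000000i
d^2_{1,0}: k∈[0..1] ⇒ -0.007877 +0.351008 = +0.343131;  D = +0.282226-0.195160i
d^2_{2,0}: single k=0 term ⇒ +0.052582;  D = +0.018562-0.049196i
Y_2^{m'}(θ=1.1802,φ=2.5329) and Σ D·Y over m':
  (+0.0186+0.0492i)·(+0.1143+0.3099i)  (-0.2822-0.1952i)·(-0.2231-0.1555i)  (+0.8712+0.0000i)·(-0.1782+0.0000i)  (+0.2822-0.1952i)·(+0.2231-0.1555i)  (+0.0186-0.0492i)·(+0.1143-0.3099i)
Y_2^0(R⁻¹ n̂) = -0.116273+0.000000i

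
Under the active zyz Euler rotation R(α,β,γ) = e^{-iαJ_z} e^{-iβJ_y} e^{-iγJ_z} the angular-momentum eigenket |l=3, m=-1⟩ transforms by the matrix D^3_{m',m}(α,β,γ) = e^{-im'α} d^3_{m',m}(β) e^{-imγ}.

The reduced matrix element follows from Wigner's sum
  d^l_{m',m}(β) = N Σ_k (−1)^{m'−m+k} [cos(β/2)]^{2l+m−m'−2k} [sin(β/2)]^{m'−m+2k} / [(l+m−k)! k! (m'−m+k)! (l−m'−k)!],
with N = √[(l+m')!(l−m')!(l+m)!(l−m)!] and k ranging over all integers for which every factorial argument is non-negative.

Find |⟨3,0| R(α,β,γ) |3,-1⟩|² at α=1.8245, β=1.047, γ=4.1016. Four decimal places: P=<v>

P=0.0088

Split into d^3_{0,-1}(β=1.047) × two z-phases.
c=cos(1.047/2)=0.866075, s=sin(1.047/2)=0.499914; N=√[6·6·2·24]=41.569219
k: max(0,(-1)−(0))=0 … min(3+(-1),3−(0))=2
  k=0: (−1)^1·41.5692/(12)·0.8661^5·0.4999^1 = -0.843846
  k=1: (−1)^2·41.5692/(4)·0.8661^3·0.4999^3 = +0.843461
  k=2: (−1)^3·41.5692/(12)·0.8661^1·0.4999^5 = -0.093675
d^3_{0,-1}(1.047) = -0.843846 +0.843461 -0.093675 = -0.094060
|D^3_{0,-1}|² = |d^3_{0,-1}(β)|² = (-0.094060)² = 0.008847 (the z-rotation phases have unit modulus)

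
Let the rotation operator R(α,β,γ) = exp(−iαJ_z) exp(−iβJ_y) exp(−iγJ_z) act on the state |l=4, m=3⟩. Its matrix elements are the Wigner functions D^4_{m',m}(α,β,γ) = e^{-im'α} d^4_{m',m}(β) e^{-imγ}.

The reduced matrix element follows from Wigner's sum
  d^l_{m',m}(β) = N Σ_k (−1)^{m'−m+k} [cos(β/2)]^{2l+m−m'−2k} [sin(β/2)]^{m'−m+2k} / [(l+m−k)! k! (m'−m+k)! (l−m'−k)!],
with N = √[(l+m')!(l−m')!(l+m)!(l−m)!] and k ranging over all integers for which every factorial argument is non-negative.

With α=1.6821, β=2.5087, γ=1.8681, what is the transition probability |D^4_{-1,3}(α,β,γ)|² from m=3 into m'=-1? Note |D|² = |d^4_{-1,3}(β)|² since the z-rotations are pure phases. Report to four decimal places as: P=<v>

P=0.2163

D^4_{-1,3}(1.6821,2.5087,1.8681) = e^{-i·-1·1.6821}·d^4_{-1,3}(2.5087)·e^{-i·3·1.8681}. Compute d first:
Half-angle: c=0.311191, s=0.950347. N=√(6·120·5040·1)=1904.940944
The bounds max(0,m−m')=4 and min(l+m,l−m')=5 give 2 terms
  k=4: (−1)^0·1904.9409/(144)·0.3112^4·0.9503^4 = +0.101195
  k=5: (−1)^1·1904.9409/(240)·0.3112^2·0.9503^6 = -0.566264
d^4_{-1,3}(2.5087) = +0.101195 -0.566264 = -0.465070
|D^4_{-1,3}|² = |d^4_{-1,3}(β)|² = (-0.465070)² = 0.216290 (the z-rotation phases have unit modulus)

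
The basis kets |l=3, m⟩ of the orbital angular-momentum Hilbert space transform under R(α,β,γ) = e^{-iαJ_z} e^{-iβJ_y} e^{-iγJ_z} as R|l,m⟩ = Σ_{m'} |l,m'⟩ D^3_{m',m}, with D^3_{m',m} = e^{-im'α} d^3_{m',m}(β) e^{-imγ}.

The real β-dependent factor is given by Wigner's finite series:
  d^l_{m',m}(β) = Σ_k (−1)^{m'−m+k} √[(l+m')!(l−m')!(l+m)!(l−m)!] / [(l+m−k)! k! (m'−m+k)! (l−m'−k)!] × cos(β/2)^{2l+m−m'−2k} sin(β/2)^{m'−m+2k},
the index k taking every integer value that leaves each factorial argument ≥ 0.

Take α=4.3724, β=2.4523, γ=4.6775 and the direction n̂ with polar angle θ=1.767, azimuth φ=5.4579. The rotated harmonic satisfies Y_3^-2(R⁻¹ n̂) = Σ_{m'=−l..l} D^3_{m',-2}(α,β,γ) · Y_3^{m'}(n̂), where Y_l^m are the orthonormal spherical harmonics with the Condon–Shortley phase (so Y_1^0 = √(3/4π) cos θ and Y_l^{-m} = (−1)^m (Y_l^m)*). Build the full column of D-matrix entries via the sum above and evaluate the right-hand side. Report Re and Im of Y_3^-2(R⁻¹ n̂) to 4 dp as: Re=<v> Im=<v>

Need the full column D^3_{m',-2} for m'=−3..3 at α=4.3724, β=2.4523, γ=4.6775.
cos(β/2)=0.337864, sin(β/2)=0.941195
d^3_{-3,-2}: single k=1 term ⇒ +0.010150;  D = -0.008998-0.004696i
d^3_{-2,-2}: k∈[0..1] ⇒ +0.001487 -0.057716 = -0.056228;  D = -0.041151+0.038317i
d^3_{-1,-2}: k∈[0..1] ⇒ -0.013104 +0.203373 = +0.190270;  D = +0.075803+0.174518i
d^3_{0,-2}: k∈[0..1] ⇒ +0.063225 -0.490639 = -0.427415;  D = +0.426375-0.029800i
d^3_{1,-2}: k∈[0..1] ⇒ -0.203373 +0.789114 = +0.585741;  D = +0.156355-0.564487i
d^3_{2,-2}: k∈[0..1] ⇒ +0.447890 -0.695149 = -0.247258;  D = -0.202636-0.141687i
d^3_{3,-2}: single k=0 term ⇒ -0.611245;  D = +0.497263-0.355457i
Y_3^{m'}(θ=1.767,φ=5.4579) and Σ D·Y over m':
  (-0.0090-0.0047i)·(-0.3096+0.2431i)  (-0.0412+0.0383i)·(+0.0153-0.1911i)  (+0.0758+0.1745i)·(-0.1742-0.1886i)  (+0.4264-0.0298i)·(+0.2044+0.0000i)  (+0.1564-0.5645i)·(+0.1742-0.1886i)  (-0.2026-0.1417i)·(+0.0153+0.1911i)  (+0.4973-0.3555i)·(+0.3096+0.2431i)
Y_3^-2(R⁻¹ n̂) = +0.302603-0.200903i

Re=0.3026 Im=-0.2009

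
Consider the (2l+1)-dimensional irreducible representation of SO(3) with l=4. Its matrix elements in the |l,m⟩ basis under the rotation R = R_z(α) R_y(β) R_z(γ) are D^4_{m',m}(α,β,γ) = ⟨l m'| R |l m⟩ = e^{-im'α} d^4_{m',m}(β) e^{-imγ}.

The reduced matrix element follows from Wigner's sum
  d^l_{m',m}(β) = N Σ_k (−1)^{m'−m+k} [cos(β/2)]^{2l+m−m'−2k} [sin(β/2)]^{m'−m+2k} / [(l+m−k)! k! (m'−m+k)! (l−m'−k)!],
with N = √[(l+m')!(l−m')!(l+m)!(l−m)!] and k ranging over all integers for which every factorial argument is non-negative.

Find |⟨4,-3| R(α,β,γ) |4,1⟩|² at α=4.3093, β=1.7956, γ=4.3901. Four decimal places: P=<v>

First d^4_{-3,1}(β=1.7956), then the phase factors e^{-i(-3)α} and e^{-i(1)γ}:
Half-angle: c=0.623332, s=0.781957. N=√(1·5040·120·6)=1904.940944
The bounds max(0,m−m')=4 and min(l+m,l−m')=5 give 2 terms
  k=4: (−1)^0·1904.9409/(144)·0.6233^4·0.7820^4 = +0.746670
  k=5: (−1)^1·1904.9409/(240)·0.6233^2·0.7820^6 = -0.705030
d^4_{-3,1}(1.7956) = +0.746670 -0.705030 = +0.041640
|D^4_{-3,1}|² = |d^4_{-3,1}(β)|² = (+0.041640)² = 0.001734 (the z-rotation phases have unit modulus)

P=0.0017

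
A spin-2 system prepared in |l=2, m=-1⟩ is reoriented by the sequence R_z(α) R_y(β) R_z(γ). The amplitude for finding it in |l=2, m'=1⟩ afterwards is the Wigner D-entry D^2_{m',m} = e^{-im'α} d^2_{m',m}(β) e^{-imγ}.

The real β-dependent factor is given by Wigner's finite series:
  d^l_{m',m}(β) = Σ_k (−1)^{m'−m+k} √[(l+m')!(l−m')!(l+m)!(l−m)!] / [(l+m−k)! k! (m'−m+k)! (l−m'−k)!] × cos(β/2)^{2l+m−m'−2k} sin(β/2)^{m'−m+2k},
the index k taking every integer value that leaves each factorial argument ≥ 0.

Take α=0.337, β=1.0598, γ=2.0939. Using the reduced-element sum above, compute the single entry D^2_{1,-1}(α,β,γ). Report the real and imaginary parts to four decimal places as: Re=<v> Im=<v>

Split into d^2_{1,-1}(β=1.0598) × two z-phases.
Half-angle: c=0.862858, s=0.505447. N=√(6·1·1·6)=6.000000
Admissible k: 0..1 (factorial args all ≥0)
  k=0: (−1)^2·6.0000/(2)·0.8629^2·0.5054^2 = +0.570625
  k=1: (−1)^3·6.0000/(6)·0.8629^0·0.5054^4 = -0.065268
d^2_{1,-1}(1.0598) = +0.570625 -0.065268 = +0.505357
Attach z-rotation phases: D = e^{-i(1)(0.337)}·(+0.505357)·e^{-i(-1)(2.0939)} = -0.093507+0.496631i

Re=-0.0935 Im=0.4966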